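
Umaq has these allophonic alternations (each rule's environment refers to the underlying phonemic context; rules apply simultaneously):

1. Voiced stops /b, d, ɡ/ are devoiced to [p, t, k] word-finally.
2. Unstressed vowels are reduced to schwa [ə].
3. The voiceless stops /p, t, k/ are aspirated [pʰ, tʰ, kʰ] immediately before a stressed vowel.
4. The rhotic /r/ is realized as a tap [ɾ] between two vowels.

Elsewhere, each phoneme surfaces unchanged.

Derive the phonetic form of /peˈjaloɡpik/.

/p/ — word-initial; rule 3 does not apply here → [p].
/e/ (between /p/ and /j/) occurs in an unstressed syllable → [ə] by rule 2.
/j/ — not in any rule's target class → [j].
/a/ (between /j/ and /l/) is in the target of rule 2 but the environment (in an unstressed syllable) is not met → [a].
/l/ stays [l].
/o/ meets the environment for rule 2 (in an unstressed syllable) → [ə].
/ɡ/ (between /o/ and /p/): rule 1 targets it, but not word-finally → unchanged [ɡ].
/p/ (between /ɡ/ and /i/) is in the target of rule 3 but the environment (immediately before a stressed vowel) is not met → [p].
/i/ — between /p/ and /k/, in an unstressed syllable — surfaces as [ə] (rule 2).
/k/ (word-final): rule 3 targets it, but not immediately before a stressed vowel → unchanged [k].

[pəˈjaləɡpək]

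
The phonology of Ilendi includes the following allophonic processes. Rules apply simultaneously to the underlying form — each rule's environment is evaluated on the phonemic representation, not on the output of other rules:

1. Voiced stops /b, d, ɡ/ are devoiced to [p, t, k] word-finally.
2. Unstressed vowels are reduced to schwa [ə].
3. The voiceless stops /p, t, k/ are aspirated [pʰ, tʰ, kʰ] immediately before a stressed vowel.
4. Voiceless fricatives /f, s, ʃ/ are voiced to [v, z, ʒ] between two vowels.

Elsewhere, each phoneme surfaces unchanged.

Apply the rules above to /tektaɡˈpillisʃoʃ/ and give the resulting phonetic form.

[təktəɡˈpʰilləsʃəʃ]

/t/ (word-initial) fails the environment for rule 3, so it stays [t].
/e/ (between /t/ and /k/) occurs in an unstressed syllable → [ə] by rule 2.
/k/ (between /e/ and /t/) fails the environment for rule 3, so it stays [k].
/t/ — between /k/ and /a/; rule 3 does not apply here → [t].
/a/ — between /t/ and /ɡ/, in an unstressed syllable — surfaces as [ə] (rule 2).
/ɡ/ — between /a/ and /p/; rule 1 does not apply here → [ɡ].
/p/ meets the environment for rule 3 (immediately before a stressed vowel) → [pʰ].
/i/ (between /p/ and /l/) fails the environment for rule 2, so it stays [i].
/i/ (between /l/ and /s/): in an unstressed syllable, so rule 2 applies → [ə].
/s/ — between /i/ and /ʃ/; rule 4 does not apply here → [s].
/ʃ/ (between /s/ and /o/) fails the environment for rule 4, so it stays [ʃ].
/o/ (between /ʃ/ and /ʃ/) occurs in an unstressed syllable → [ə] by rule 2.
/ʃ/ (word-final) is in the target of rule 4 but the environment (between two vowels) is not met → [ʃ].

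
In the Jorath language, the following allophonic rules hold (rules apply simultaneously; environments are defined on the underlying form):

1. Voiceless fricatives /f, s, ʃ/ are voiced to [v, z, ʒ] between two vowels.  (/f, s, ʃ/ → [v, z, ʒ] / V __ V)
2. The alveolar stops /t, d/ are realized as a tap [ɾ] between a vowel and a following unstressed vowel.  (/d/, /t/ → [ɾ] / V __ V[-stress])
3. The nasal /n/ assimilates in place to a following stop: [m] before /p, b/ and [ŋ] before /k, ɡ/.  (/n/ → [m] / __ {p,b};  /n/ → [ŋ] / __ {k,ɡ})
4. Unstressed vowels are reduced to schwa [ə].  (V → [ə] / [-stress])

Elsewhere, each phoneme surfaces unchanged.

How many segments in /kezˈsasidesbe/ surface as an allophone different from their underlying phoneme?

6

Segments that undergo a rule: /e/ → [ə] (rule 4); /s/ → [z] (rule 1); /i/ → [ə] (rule 4); /d/ → [ɾ] (rule 2); /e/ → [ə] (rule 4); /e/ → [ə] (rule 4).
All other segments surface unchanged.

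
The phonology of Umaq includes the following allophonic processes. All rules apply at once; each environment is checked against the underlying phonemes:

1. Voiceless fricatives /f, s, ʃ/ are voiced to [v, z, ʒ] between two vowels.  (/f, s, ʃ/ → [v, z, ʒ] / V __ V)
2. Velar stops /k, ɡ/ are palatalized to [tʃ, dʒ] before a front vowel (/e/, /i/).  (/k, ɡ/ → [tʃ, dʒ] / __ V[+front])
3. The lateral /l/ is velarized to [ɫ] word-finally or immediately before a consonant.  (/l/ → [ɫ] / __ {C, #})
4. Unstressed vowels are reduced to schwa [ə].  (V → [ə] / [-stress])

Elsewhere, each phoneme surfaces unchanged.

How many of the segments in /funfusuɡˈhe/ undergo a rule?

Segments that undergo a rule: /u/ → [ə] (rule 4); /u/ → [ə] (rule 4); /s/ → [z] (rule 1); /u/ → [ə] (rule 4).
All other segments surface unchanged.

4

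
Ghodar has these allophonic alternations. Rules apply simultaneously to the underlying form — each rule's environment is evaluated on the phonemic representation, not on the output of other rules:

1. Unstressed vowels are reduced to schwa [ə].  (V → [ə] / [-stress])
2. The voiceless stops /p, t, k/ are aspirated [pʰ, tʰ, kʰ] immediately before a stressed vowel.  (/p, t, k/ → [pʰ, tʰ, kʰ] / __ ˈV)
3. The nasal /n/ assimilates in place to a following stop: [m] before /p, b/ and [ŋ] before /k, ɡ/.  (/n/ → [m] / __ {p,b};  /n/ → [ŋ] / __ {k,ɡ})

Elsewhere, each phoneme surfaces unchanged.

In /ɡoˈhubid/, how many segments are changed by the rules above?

Segments that undergo a rule: /o/ → [ə] (rule 1); /i/ → [ə] (rule 1).
All other segments surface unchanged.

2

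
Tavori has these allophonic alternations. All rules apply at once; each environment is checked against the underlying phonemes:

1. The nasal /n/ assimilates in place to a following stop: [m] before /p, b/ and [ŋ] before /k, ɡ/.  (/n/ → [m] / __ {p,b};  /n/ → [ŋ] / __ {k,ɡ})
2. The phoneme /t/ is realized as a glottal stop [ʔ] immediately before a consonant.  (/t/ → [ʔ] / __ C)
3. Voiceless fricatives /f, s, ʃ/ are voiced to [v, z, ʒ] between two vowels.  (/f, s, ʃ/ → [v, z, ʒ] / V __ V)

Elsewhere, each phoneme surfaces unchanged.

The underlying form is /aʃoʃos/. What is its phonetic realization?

/a/ — not in any rule's target class → [a].
/ʃ/ (between /a/ and /o/) occurs between two vowels → [ʒ] by rule 3.
/o/ (between /ʃ/ and /ʃ/): no rule targets it → [o].
/ʃ/ meets the environment for rule 3 (between two vowels) → [ʒ].
/o/ — not in any rule's target class → [o].
/s/ (word-final) is in the target of rule 3 but the environment (between two vowels) is not met → [s].

[aʒoʒos]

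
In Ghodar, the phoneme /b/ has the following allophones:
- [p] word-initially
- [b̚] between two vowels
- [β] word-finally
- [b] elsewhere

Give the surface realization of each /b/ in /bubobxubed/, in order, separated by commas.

Occurrence 1 (position 1): word-initially → [p].
Occurrence 2 (position 3): between two vowels → [b̚].
Occurrence 3 (position 5): no conditioning environment matches → elsewhere allophone [b].
Occurrence 4 (position 8): between two vowels → [b̚].

[p], [b̚], [b], [b̚]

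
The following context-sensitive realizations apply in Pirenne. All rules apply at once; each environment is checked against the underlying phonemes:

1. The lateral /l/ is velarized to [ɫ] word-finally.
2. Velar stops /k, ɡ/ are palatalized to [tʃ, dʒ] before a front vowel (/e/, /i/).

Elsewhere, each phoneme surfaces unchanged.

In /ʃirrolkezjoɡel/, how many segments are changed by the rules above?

Segments that undergo a rule: /k/ → [tʃ] (rule 2); /ɡ/ → [dʒ] (rule 2); /l/ → [ɫ] (rule 1).
All other segments surface unchanged.

3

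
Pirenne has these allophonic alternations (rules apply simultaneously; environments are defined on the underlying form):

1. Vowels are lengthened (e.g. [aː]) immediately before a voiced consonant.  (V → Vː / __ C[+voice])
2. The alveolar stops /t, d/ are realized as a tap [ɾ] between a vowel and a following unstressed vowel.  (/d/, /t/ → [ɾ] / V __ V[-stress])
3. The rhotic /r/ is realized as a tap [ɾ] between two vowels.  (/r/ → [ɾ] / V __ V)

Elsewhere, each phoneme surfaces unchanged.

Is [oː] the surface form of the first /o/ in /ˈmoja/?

/o/ (between /m/ and /j/): before a voiced consonant, so rule 1 applies → [oː].
The actual realization is [oː], which matches [oː].

Yes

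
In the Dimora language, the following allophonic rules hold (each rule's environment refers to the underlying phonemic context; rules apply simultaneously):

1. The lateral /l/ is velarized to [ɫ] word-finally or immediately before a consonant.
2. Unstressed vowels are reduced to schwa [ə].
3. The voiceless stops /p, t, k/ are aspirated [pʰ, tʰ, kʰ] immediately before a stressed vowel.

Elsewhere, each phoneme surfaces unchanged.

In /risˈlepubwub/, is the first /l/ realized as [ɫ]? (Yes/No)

/l/ — between /s/ and /e/; rule 1 does not apply here → [l].
The actual realization is [l], not [ɫ].

No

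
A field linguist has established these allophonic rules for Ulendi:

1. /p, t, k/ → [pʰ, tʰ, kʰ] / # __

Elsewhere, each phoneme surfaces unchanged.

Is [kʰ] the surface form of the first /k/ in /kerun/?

Yes

/k/ — word-initial, word-initially — surfaces as [kʰ] (rule 1).
The actual realization is [kʰ], which matches [kʰ].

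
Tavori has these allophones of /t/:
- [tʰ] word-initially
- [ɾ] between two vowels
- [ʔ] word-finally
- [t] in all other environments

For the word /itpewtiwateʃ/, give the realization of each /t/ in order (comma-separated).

[t], [t], [ɾ]

Occurrence 1 (position 2): no conditioning environment matches → elsewhere allophone [t].
Occurrence 2 (position 6): no conditioning environment matches → elsewhere allophone [t].
Occurrence 3 (position 10): between two vowels → [ɾ].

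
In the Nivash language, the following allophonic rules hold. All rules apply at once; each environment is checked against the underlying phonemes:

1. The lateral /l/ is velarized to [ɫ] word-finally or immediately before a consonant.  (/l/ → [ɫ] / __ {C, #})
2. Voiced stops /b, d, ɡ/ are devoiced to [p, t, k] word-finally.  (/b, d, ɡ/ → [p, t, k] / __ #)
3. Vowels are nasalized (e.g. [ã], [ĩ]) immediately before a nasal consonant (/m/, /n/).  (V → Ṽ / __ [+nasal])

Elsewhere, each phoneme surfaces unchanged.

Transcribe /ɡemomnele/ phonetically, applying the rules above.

/ɡ/ (word-initial): rule 2 targets it, but not word-finally → unchanged [ɡ].
Rule 3 applies to /e/ (between /ɡ/ and /m/: before a nasal consonant) → [ẽ].
/m/ (between /e/ and /o/) is unaffected → [m].
/o/ — between /m/ and /m/, before a nasal consonant — surfaces as [õ] (rule 3).
/m/ (between /o/ and /n/): no rule targets it → [m].
/n/ (between /m/ and /e/) is unaffected → [n].
/e/ — between /n/ and /l/; rule 3 does not apply here → [e].
/l/ (between /e/ and /e/): rule 1 targets it, but not word-finally or immediately before a consonant → unchanged [l].
/e/ — word-final; rule 3 does not apply here → [e].

[ɡẽmõmnele]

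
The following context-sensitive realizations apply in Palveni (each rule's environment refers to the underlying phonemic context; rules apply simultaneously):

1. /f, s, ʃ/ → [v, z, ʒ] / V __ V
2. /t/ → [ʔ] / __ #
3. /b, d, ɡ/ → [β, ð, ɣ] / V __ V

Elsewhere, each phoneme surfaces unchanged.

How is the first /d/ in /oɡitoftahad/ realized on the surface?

[d]

/d/ (word-final) fails the environment for rule 3, so it stays [d].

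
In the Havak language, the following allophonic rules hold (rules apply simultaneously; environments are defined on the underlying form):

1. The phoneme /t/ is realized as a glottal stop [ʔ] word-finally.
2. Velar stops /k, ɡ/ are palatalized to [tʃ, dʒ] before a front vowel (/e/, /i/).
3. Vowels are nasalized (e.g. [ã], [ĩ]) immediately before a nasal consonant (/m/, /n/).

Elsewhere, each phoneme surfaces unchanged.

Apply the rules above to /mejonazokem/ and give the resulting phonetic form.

[mejõnazotʃẽm]

/m/ — not in any rule's target class → [m].
/e/ (between /m/ and /j/) is in the target of rule 3 but the environment (before a nasal consonant) is not met → [e].
/j/ stays [j].
/o/ (between /j/ and /n/) occurs before a nasal consonant → [õ] by rule 3.
/n/ stays [n].
/a/ (between /n/ and /z/) fails the environment for rule 3, so it stays [a].
/z/ (between /a/ and /o/) is unaffected → [z].
/o/ — between /z/ and /k/; rule 3 does not apply here → [o].
/k/ (between /o/ and /e/) occurs before a front vowel → [tʃ] by rule 2.
Rule 3 applies to /e/ (between /k/ and /m/: before a nasal consonant) → [ẽ].
/m/ stays [m].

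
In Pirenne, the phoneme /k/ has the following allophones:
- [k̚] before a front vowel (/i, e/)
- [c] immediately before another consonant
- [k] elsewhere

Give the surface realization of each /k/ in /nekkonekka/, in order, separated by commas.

Occurrence 1 (position 3): immediately before another consonant → [c].
Occurrence 2 (position 4): no conditioning environment matches → elsewhere allophone [k].
Occurrence 3 (position 8): immediately before another consonant → [c].
Occurrence 4 (position 9): no conditioning environment matches → elsewhere allophone [k].

[c], [k], [c], [k]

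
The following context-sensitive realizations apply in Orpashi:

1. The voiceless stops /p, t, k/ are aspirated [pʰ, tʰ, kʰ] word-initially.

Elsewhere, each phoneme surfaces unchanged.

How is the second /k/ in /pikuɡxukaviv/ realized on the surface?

/k/ — between /u/ and /a/; rule 1 does not apply here → [k].

[k]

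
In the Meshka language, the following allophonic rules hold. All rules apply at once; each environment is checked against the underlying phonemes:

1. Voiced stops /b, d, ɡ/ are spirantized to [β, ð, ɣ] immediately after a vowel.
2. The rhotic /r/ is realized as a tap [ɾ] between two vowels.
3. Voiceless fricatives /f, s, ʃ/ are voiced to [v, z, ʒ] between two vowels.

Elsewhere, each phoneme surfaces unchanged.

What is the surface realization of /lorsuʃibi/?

[lorsuʒiβi]

/l/ (word-initial) is unaffected → [l].
/o/ — not in any rule's target class → [o].
/r/ (between /o/ and /s/) is in the target of rule 2 but the environment (between two vowels) is not met → [r].
/s/ — between /r/ and /u/; rule 3 does not apply here → [s].
/u/ stays [u].
/ʃ/ — between /u/ and /i/, between two vowels — surfaces as [ʒ] (rule 3).
/i/ stays [i].
/b/ (between /i/ and /i/) occurs immediately after a vowel → [β] by rule 1.
/i/ (word-final): no rule targets it → [i].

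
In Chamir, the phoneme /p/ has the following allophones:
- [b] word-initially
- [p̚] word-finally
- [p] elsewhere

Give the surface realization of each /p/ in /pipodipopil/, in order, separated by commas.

Occurrence 1 (position 1): word-initially → [b].
Occurrence 2 (position 3): no conditioning environment matches → elsewhere allophone [p].
Occurrence 3 (position 7): no conditioning environment matches → elsewhere allophone [p].
Occurrence 4 (position 9): no conditioning environment matches → elsewhere allophone [p].

[b], [p], [p], [p]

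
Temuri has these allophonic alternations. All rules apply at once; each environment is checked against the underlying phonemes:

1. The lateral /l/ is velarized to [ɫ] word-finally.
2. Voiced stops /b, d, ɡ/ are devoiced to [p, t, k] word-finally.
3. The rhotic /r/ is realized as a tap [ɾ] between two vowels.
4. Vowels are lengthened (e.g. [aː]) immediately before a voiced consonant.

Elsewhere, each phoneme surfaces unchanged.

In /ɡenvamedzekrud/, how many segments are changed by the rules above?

5

Segments that undergo a rule: /e/ → [eː] (rule 4); /a/ → [aː] (rule 4); /e/ → [eː] (rule 4); /u/ → [uː] (rule 4); /d/ → [t] (rule 2).
All other segments surface unchanged.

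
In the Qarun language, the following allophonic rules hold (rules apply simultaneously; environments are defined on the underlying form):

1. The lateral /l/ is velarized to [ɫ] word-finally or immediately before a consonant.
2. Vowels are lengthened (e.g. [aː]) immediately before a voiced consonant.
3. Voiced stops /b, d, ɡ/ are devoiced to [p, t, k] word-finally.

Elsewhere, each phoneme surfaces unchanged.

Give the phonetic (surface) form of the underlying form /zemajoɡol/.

/z/ (word-initial) is unaffected → [z].
/e/ — between /z/ and /m/, before a voiced consonant — surfaces as [eː] (rule 2).
/m/ (between /e/ and /a/) is unaffected → [m].
/a/ meets the environment for rule 2 (before a voiced consonant) → [aː].
/j/ stays [j].
Rule 2 applies to /o/ (between /j/ and /ɡ/: before a voiced consonant) → [oː].
/ɡ/ (between /o/ and /o/): rule 3 targets it, but not word-finally → unchanged [ɡ].
/o/ — between /ɡ/ and /l/, before a voiced consonant — surfaces as [oː] (rule 2).
/l/ (word-final): word-finally or immediately before a consonant, so rule 1 applies → [ɫ].

[zeːmaːjoːɡoːɫ]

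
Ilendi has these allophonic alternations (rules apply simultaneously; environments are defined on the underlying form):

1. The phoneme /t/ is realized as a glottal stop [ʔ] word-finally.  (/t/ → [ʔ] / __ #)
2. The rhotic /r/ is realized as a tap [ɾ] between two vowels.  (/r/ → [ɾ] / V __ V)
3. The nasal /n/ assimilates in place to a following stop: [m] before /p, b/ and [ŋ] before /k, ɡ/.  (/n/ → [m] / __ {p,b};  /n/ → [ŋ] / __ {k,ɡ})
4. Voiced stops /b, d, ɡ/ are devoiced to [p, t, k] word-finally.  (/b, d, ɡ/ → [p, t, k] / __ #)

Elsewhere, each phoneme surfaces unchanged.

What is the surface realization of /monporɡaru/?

/m/ — not in any rule's target class → [m].
/o/ stays [o].
Rule 3 applies to /n/ (between /o/ and /p/: before a labial or velar stop) → [m].
/p/ (between /n/ and /o/): no rule targets it → [p].
/o/ — not in any rule's target class → [o].
/r/ (between /o/ and /ɡ/) fails the environment for rule 2, so it stays [r].
/ɡ/ (between /r/ and /a/) fails the environment for rule 4, so it stays [ɡ].
/a/ — not in any rule's target class → [a].
/r/ meets the environment for rule 2 (between two vowels) → [ɾ].
/u/ — not in any rule's target class → [u].

[momporɡaɾu]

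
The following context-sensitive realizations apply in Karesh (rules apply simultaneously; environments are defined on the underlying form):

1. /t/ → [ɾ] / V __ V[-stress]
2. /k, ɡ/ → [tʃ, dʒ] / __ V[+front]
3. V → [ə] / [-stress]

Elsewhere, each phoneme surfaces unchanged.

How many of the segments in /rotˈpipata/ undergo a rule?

Segments that undergo a rule: /o/ → [ə] (rule 3); /a/ → [ə] (rule 3); /t/ → [ɾ] (rule 1); /a/ → [ə] (rule 3).
All other segments surface unchanged.

4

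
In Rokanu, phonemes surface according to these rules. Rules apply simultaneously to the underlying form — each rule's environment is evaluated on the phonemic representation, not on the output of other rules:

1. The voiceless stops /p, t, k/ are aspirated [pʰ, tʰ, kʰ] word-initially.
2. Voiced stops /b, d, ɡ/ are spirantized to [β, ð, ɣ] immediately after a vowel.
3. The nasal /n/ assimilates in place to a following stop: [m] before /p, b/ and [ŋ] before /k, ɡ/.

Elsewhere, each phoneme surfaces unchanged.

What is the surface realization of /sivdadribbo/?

[sivdaðriβbo]

/s/ (word-initial): no rule targets it → [s].
/i/ — not in any rule's target class → [i].
/v/ — not in any rule's target class → [v].
/d/ (between /v/ and /a/) is in the target of rule 2 but the environment (immediately after a vowel) is not met → [d].
/a/ (between /d/ and /d/): no rule targets it → [a].
/d/ meets the environment for rule 2 (immediately after a vowel) → [ð].
/r/ stays [r].
/i/ stays [i].
/b/ (between /i/ and /b/) occurs immediately after a vowel → [β] by rule 2.
/b/ (between /b/ and /o/) fails the environment for rule 2, so it stays [b].
/o/ (word-final): no rule targets it → [o].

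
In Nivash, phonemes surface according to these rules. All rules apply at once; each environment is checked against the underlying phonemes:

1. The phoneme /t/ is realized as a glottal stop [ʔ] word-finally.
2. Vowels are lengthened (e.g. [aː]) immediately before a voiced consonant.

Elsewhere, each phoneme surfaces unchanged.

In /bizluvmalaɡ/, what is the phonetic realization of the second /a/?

Rule 2 applies to /a/ (between /l/ and /ɡ/: before a voiced consonant) → [aː].

[aː]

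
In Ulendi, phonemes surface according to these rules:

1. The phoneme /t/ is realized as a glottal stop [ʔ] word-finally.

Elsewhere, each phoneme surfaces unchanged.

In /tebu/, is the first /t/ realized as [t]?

/t/ (word-initial): rule 1 targets it, but not word-finally → unchanged [t].
The actual realization is [t], which matches [t].

Yes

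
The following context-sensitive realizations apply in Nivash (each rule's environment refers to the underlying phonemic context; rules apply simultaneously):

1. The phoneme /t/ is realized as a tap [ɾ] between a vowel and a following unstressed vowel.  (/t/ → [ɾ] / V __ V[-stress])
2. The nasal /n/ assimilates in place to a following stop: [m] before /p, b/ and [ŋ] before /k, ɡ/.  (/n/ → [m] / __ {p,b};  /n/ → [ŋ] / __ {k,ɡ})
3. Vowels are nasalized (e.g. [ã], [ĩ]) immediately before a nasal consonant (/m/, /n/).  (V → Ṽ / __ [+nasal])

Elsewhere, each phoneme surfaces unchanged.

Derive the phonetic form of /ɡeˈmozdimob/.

/ɡ/ (word-initial) is unaffected → [ɡ].
/e/ (between /ɡ/ and /m/): before a nasal consonant, so rule 3 applies → [ẽ].
/m/ stays [m].
/o/ (between /m/ and /z/): rule 3 targets it, but not before a nasal consonant → unchanged [o].
/z/ stays [z].
/d/ — not in any rule's target class → [d].
/i/ (between /d/ and /m/): before a nasal consonant, so rule 3 applies → [ĩ].
/m/ (between /i/ and /o/): no rule targets it → [m].
/o/ (between /m/ and /b/) is in the target of rule 3 but the environment (before a nasal consonant) is not met → [o].
/b/ (word-final) is unaffected → [b].

[ɡẽˈmozdĩmob]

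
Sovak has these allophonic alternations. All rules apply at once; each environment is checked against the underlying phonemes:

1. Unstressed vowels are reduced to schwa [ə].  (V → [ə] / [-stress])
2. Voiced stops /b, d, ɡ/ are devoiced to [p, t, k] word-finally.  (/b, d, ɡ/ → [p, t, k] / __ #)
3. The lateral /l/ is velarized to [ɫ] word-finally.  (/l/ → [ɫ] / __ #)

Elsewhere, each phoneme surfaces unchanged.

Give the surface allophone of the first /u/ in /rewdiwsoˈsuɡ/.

[u]

/u/ (between /s/ and /ɡ/): rule 1 targets it, but not in an unstressed syllable → unchanged [u].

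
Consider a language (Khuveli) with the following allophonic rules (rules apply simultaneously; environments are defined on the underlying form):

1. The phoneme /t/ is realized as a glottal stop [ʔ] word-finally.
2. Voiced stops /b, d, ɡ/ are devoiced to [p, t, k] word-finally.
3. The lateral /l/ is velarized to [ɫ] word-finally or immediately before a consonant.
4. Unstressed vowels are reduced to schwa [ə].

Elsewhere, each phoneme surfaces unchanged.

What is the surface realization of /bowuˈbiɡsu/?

/b/ (word-initial): rule 2 targets it, but not word-finally → unchanged [b].
Rule 4 applies to /o/ (between /b/ and /w/: in an unstressed syllable) → [ə].
/u/ (between /w/ and /b/): in an unstressed syllable, so rule 4 applies → [ə].
/b/ (between /u/ and /i/) fails the environment for rule 2, so it stays [b].
/i/ — between /b/ and /ɡ/; rule 4 does not apply here → [i].
/ɡ/ (between /i/ and /s/) is in the target of rule 2 but the environment (word-finally) is not met → [ɡ].
/u/ (word-final): in an unstressed syllable, so rule 4 applies → [ə].

[bəwəˈbiɡsə]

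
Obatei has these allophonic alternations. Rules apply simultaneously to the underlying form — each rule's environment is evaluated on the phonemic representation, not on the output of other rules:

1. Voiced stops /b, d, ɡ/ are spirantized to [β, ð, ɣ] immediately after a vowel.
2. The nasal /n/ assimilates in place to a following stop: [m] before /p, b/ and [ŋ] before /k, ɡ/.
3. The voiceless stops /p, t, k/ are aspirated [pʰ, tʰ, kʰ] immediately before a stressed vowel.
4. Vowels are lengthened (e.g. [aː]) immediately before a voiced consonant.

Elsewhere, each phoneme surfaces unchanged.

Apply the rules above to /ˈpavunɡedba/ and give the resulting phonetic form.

/p/ (word-initial) occurs immediately before a stressed vowel → [pʰ] by rule 3.
/a/ — between /p/ and /v/, before a voiced consonant — surfaces as [aː] (rule 4).
/v/ (between /a/ and /u/): no rule targets it → [v].
/u/ (between /v/ and /n/) occurs before a voiced consonant → [uː] by rule 4.
/n/ (between /u/ and /ɡ/) occurs before a labial or velar stop → [ŋ] by rule 2.
/ɡ/ (between /n/ and /e/) is in the target of rule 1 but the environment (immediately after a vowel) is not met → [ɡ].
Rule 4 applies to /e/ (between /ɡ/ and /d/: before a voiced consonant) → [eː].
Rule 1 applies to /d/ (between /e/ and /b/: immediately after a vowel) → [ð].
/b/ (between /d/ and /a/): rule 1 targets it, but not immediately after a vowel → unchanged [b].
/a/ (word-final): rule 4 targets it, but not before a voiced consonant → unchanged [a].

[ˈpʰaːvuːŋɡeːðba]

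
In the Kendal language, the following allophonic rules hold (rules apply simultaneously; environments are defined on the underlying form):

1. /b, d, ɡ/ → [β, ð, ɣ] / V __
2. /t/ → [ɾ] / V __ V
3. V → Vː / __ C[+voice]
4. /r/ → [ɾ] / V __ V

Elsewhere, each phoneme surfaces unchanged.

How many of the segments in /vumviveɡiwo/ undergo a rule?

5

Segments that undergo a rule: /u/ → [uː] (rule 3); /i/ → [iː] (rule 3); /e/ → [eː] (rule 3); /ɡ/ → [ɣ] (rule 1); /i/ → [iː] (rule 3).
All other segments surface unchanged.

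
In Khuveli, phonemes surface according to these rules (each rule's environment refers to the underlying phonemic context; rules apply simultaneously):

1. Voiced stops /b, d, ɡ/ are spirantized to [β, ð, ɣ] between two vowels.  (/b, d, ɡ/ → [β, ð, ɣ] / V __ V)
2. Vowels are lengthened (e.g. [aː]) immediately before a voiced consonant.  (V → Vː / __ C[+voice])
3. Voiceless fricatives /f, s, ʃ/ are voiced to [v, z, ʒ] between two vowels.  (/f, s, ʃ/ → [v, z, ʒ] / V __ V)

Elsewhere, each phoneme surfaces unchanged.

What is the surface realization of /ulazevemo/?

[uːlaːzeːveːmo]

/u/ meets the environment for rule 2 (before a voiced consonant) → [uː].
/l/ — not in any rule's target class → [l].
Rule 2 applies to /a/ (between /l/ and /z/: before a voiced consonant) → [aː].
/z/ (between /a/ and /e/): no rule targets it → [z].
/e/ (between /z/ and /v/) occurs before a voiced consonant → [eː] by rule 2.
/v/ (between /e/ and /e/): no rule targets it → [v].
/e/ — between /v/ and /m/, before a voiced consonant — surfaces as [eː] (rule 2).
/m/ stays [m].
/o/ (word-final) is in the target of rule 2 but the environment (before a voiced consonant) is not met → [o].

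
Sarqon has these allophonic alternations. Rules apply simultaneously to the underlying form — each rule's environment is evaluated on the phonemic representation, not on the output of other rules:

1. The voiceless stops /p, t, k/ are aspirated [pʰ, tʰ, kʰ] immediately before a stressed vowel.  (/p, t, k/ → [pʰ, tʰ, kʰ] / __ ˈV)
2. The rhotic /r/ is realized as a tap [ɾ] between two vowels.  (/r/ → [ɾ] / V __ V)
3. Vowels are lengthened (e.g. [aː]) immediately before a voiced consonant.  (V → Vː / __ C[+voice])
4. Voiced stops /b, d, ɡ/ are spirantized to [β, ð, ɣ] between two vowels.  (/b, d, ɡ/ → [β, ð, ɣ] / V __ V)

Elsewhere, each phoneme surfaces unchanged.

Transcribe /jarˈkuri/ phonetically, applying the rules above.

[jaːrˈkʰuːɾi]

/a/ — between /j/ and /r/, before a voiced consonant — surfaces as [aː] (rule 3).
/r/ — between /a/ and /k/; rule 2 does not apply here → [r].
/k/ (between /r/ and /u/): immediately before a stressed vowel, so rule 1 applies → [kʰ].
/u/ — between /k/ and /r/, before a voiced consonant — surfaces as [uː] (rule 3).
Rule 2 applies to /r/ (between /u/ and /i/: between two vowels) → [ɾ].
/i/ (word-final) is in the target of rule 3 but the environment (before a voiced consonant) is not met → [i].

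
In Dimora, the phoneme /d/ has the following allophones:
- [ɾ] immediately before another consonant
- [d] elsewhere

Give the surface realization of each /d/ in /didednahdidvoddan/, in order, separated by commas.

[d], [d], [ɾ], [d], [ɾ], [ɾ], [d]

Occurrence 1 (position 1): no conditioning environment matches → elsewhere allophone [d].
Occurrence 2 (position 3): no conditioning environment matches → elsewhere allophone [d].
Occurrence 3 (position 5): immediately before another consonant → [ɾ].
Occurrence 4 (position 9): no conditioning environment matches → elsewhere allophone [d].
Occurrence 5 (position 11): immediately before another consonant → [ɾ].
Occurrence 6 (position 14): immediately before another consonant → [ɾ].
Occurrence 7 (position 15): no conditioning environment matches → elsewhere allophone [d].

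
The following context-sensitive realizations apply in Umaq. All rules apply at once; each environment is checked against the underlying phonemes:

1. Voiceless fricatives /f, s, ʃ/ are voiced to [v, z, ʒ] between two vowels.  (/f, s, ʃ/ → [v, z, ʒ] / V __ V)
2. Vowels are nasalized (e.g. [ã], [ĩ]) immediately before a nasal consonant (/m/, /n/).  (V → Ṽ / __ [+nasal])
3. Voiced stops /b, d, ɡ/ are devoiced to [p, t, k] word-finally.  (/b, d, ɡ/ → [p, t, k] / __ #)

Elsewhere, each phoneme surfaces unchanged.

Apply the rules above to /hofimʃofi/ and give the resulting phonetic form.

/h/ stays [h].
/o/ (between /h/ and /f/): rule 2 targets it, but not before a nasal consonant → unchanged [o].
/f/ (between /o/ and /i/): between two vowels, so rule 1 applies → [v].
/i/ (between /f/ and /m/): before a nasal consonant, so rule 2 applies → [ĩ].
/m/ — not in any rule's target class → [m].
/ʃ/ — between /m/ and /o/; rule 1 does not apply here → [ʃ].
/o/ (between /ʃ/ and /f/) is in the target of rule 2 but the environment (before a nasal consonant) is not met → [o].
/f/ meets the environment for rule 1 (between two vowels) → [v].
/i/ (word-final): rule 2 targets it, but not before a nasal consonant → unchanged [i].

[hovĩmʃovi]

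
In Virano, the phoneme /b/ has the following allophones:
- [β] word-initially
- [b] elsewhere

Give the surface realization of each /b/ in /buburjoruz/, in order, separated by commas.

[β], [b]

Occurrence 1 (position 1): word-initially → [β].
Occurrence 2 (position 3): no conditioning environment matches → elsewhere allophone [b].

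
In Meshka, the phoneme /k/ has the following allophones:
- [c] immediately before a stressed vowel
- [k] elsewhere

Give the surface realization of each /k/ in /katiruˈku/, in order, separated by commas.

[k], [c]

Occurrence 1 (position 1): no conditioning environment matches → elsewhere allophone [k].
Occurrence 2 (position 7): immediately before a stressed vowel → [c].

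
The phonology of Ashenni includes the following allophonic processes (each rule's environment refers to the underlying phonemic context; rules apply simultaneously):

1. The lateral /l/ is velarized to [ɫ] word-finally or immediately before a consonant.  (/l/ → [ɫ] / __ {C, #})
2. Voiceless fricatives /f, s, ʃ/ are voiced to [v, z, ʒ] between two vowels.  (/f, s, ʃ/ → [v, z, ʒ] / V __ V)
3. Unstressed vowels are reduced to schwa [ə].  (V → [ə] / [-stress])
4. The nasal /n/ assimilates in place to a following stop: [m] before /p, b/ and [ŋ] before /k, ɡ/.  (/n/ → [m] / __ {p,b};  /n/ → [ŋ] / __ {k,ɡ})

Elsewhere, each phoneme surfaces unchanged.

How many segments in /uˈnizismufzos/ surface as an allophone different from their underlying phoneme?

Segments that undergo a rule: /u/ → [ə] (rule 3); /i/ → [ə] (rule 3); /u/ → [ə] (rule 3); /o/ → [ə] (rule 3).
All other segments surface unchanged.

4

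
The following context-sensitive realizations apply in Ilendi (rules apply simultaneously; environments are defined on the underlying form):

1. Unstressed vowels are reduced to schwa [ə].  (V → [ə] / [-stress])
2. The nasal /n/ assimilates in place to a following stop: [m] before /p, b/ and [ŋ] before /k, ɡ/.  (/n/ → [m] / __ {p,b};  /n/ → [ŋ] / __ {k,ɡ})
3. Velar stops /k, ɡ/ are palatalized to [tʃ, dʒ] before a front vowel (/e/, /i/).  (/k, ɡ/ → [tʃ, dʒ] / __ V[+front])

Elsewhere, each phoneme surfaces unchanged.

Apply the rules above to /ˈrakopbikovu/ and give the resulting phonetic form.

[ˈrakəpbəkəvə]

/a/ (between /r/ and /k/) is in the target of rule 1 but the environment (in an unstressed syllable) is not met → [a].
/k/ — between /a/ and /o/; rule 3 does not apply here → [k].
/o/ meets the environment for rule 1 (in an unstressed syllable) → [ə].
/i/ (between /b/ and /k/) occurs in an unstressed syllable → [ə] by rule 1.
/k/ (between /i/ and /o/) fails the environment for rule 3, so it stays [k].
/o/ meets the environment for rule 1 (in an unstressed syllable) → [ə].
/u/ (word-final): in an unstressed syllable, so rule 1 applies → [ə].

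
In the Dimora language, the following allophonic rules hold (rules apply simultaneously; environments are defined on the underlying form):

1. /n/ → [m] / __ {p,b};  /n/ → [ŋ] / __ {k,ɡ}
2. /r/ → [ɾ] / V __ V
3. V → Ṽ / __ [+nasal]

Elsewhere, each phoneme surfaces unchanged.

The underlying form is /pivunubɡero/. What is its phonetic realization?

/p/ (word-initial): no rule targets it → [p].
/i/ (between /p/ and /v/) fails the environment for rule 3, so it stays [i].
/v/ (between /i/ and /u/): no rule targets it → [v].
Rule 3 applies to /u/ (between /v/ and /n/: before a nasal consonant) → [ũ].
/n/ (between /u/ and /u/): rule 1 targets it, but not before a labial or velar stop → unchanged [n].
/u/ (between /n/ and /b/) fails the environment for rule 3, so it stays [u].
/b/ stays [b].
/ɡ/ stays [ɡ].
/e/ (between /ɡ/ and /r/): rule 3 targets it, but not before a nasal consonant → unchanged [e].
/r/ — between /e/ and /o/, between two vowels — surfaces as [ɾ] (rule 2).
/o/ (word-final): rule 3 targets it, but not before a nasal consonant → unchanged [o].

[pivũnubɡeɾo]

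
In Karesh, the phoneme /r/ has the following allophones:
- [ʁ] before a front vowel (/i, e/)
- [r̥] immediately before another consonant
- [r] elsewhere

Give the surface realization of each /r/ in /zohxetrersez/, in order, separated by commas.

Occurrence 1 (position 7): before a front vowel (/i, e/) → [ʁ].
Occurrence 2 (position 9): immediately before another consonant → [r̥].

[ʁ], [r̥]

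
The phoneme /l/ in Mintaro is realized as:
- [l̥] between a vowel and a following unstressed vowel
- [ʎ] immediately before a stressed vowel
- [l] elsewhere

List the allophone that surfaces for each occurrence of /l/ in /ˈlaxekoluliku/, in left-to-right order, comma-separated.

[ʎ], [l̥], [l̥]

Occurrence 1 (position 1): immediately before a stressed vowel → [ʎ].
Occurrence 2 (position 7): between a vowel and a following unstressed vowel → [l̥].
Occurrence 3 (position 9): between a vowel and a following unstressed vowel → [l̥].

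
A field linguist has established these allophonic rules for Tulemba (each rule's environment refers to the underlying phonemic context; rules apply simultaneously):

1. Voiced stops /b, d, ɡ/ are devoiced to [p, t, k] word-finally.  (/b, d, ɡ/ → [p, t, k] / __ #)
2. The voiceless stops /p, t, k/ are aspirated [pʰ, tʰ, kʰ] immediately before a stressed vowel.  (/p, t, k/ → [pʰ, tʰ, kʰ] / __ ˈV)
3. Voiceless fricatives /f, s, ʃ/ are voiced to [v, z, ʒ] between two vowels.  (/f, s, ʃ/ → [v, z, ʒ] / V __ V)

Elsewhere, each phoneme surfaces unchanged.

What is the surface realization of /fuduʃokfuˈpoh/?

/f/ (word-initial): rule 3 targets it, but not between two vowels → unchanged [f].
/u/ — not in any rule's target class → [u].
/d/ — between /u/ and /u/; rule 1 does not apply here → [d].
/u/ (between /d/ and /ʃ/): no rule targets it → [u].
/ʃ/ meets the environment for rule 3 (between two vowels) → [ʒ].
/o/ stays [o].
/k/ (between /o/ and /f/) fails the environment for rule 2, so it stays [k].
/f/ (between /k/ and /u/) is in the target of rule 3 but the environment (between two vowels) is not met → [f].
/u/ (between /f/ and /p/) is unaffected → [u].
/p/ (between /u/ and /o/): immediately before a stressed vowel, so rule 2 applies → [pʰ].
/o/ — not in any rule's target class → [o].
/h/ stays [h].

[fuduʒokfuˈpʰoh]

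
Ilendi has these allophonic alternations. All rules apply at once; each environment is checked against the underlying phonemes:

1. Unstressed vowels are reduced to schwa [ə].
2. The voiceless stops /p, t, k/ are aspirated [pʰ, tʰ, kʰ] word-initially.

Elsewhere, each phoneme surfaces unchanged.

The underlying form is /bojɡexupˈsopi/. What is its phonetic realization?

/o/ (between /b/ and /j/): in an unstressed syllable, so rule 1 applies → [ə].
/e/ — between /ɡ/ and /x/, in an unstressed syllable — surfaces as [ə] (rule 1).
Rule 1 applies to /u/ (between /x/ and /p/: in an unstressed syllable) → [ə].
/p/ — between /u/ and /s/; rule 2 does not apply here → [p].
/o/ — between /s/ and /p/; rule 1 does not apply here → [o].
/p/ (between /o/ and /i/) is in the target of rule 2 but the environment (word-initially) is not met → [p].
Rule 1 applies to /i/ (word-final: in an unstressed syllable) → [ə].

[bəjɡəxəpˈsopə]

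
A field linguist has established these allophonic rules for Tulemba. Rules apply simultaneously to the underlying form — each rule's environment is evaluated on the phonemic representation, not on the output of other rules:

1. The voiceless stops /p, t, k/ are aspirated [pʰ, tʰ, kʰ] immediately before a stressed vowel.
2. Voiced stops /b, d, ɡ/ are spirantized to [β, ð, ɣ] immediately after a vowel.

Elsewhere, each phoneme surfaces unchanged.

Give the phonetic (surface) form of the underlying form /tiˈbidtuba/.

/t/ (word-initial): rule 1 targets it, but not immediately before a stressed vowel → unchanged [t].
/i/ (between /t/ and /b/) is unaffected → [i].
/b/ (between /i/ and /i/) occurs immediately after a vowel → [β] by rule 2.
/i/ — not in any rule's target class → [i].
Rule 2 applies to /d/ (between /i/ and /t/: immediately after a vowel) → [ð].
/t/ (between /d/ and /u/) fails the environment for rule 1, so it stays [t].
/u/ — not in any rule's target class → [u].
Rule 2 applies to /b/ (between /u/ and /a/: immediately after a vowel) → [β].
/a/ (word-final) is unaffected → [a].

[tiˈβiðtuβa]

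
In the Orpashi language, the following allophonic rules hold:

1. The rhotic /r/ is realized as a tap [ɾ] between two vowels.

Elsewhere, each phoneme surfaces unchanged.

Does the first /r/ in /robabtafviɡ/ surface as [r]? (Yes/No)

Yes

/r/ (word-initial): rule 1 targets it, but not between two vowels → unchanged [r].
The actual realization is [r], which matches [r].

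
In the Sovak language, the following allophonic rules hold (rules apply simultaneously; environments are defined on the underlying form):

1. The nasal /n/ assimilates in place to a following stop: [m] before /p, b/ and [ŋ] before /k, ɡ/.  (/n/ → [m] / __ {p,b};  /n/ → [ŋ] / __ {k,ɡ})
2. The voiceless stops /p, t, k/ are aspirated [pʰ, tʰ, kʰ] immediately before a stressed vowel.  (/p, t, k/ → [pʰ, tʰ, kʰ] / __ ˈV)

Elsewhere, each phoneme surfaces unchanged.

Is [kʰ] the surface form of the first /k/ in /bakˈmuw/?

/k/ (between /a/ and /m/) is in the target of rule 2 but the environment (immediately before a stressed vowel) is not met → [k].
The actual realization is [k], not [kʰ].

No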